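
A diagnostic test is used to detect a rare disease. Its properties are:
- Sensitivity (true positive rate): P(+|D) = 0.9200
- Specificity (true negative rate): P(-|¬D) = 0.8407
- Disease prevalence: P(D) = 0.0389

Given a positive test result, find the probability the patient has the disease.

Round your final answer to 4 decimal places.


Let D = has disease, + = positive test

Given:
- P(D) = 0.0389 (prevalence)
- P(+|D) = 0.9200 (sensitivity)
- P(-|¬D) = 0.8407 (specificity)
- P(+|¬D) = 0.1593 (false positive rate = 1 - specificity)

Step 1: Find P(+)
P(+) = P(+|D)P(D) + P(+|¬D)P(¬D)
     = 0.9200 × 0.0389 + 0.1593 × 0.9611
     = 0.03578800 + 0.15310323
     = 0.18889123

Step 2: Apply Bayes' theorem for P(D|+)
P(D|+) = P(+|D)P(D) / P(+)
       = 0.03578800 / 0.18889123
       = 0.1895


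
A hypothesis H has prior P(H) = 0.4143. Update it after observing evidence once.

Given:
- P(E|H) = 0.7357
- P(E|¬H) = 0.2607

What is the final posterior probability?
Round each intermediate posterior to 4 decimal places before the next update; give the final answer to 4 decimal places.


Sequential Bayesian updating:

Initial prior: P(H) = 0.4143

Update 1:
  P(E) = 0.7357 × 0.4143 + 0.2607 × 0.5857 = 0.30480051 + 0.15269199 = 0.45749250
  P(H|E) = 0.30480051 / 0.45749250 = 0.6662

Final posterior: 0.6662


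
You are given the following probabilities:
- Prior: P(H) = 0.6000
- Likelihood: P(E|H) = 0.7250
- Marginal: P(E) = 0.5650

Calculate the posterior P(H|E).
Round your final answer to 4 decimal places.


Using Bayes' theorem:

P(H|E) = P(E|H) × P(H) / P(E)
       = 0.7250 × 0.6000 / 0.5650
       = 0.43500000 / 0.5650
       = 0.7699

The evidence strengthens our belief in H.
Prior: 0.6000 → Posterior: 0.7699


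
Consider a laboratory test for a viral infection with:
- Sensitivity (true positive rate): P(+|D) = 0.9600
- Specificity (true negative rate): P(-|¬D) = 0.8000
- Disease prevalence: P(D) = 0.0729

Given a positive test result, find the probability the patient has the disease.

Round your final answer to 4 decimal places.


Let D = has disease, + = positive test

Given:
- P(D) = 0.0729 (prevalence)
- P(+|D) = 0.9600 (sensitivity)
- P(-|¬D) = 0.8000 (specificity)
- P(+|¬D) = 0.2000 (false positive rate = 1 - specificity)

Step 1: Find P(+)
P(+) = P(+|D)P(D) + P(+|¬D)P(¬D)
     = 0.9600 × 0.0729 + 0.2000 × 0.9271
     = 0.06998400 + 0.18542000
     = 0.25540400

Step 2: Apply Bayes' theorem for P(D|+)
P(D|+) = P(+|D)P(D) / P(+)
       = 0.06998400 / 0.25540400
       = 0.2740


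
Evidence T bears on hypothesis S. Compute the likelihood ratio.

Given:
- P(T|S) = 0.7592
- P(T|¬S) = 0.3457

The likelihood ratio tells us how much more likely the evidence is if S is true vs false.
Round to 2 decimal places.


Likelihood Ratio (LR) = P(T|S) / P(T|¬S)

LR = 0.7592 / 0.3457
   = 2.20

The evidence is 2.20 times more likely if S is true than if S is false.
Because LR exceeds 1, T is evidence for S.


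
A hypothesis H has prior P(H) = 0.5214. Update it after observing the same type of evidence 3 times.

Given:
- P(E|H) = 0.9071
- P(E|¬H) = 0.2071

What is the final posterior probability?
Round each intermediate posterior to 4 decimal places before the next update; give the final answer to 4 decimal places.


Sequential Bayesian updating:

Initial prior: P(H) = 0.5214

Update 1:
  P(E) = 0.9071 × 0.5214 + 0.2071 × 0.4786 = 0.47296194 + 0.09911806 = 0.57208000
  P(H|E) = 0.47296194 / 0.57208000 = 0.8267

Update 2:
  P(E) = 0.9071 × 0.8267 + 0.2071 × 0.1733 = 0.74989957 + 0.03589043 = 0.78579000
  P(H|E) = 0.74989957 / 0.78579000 = 0.9543

Update 3:
  P(E) = 0.9071 × 0.9543 + 0.2071 × 0.0457 = 0.86564553 + 0.00946447 = 0.87511000
  P(H|E) = 0.86564553 / 0.87511000 = 0.9892

Final posterior: 0.9892


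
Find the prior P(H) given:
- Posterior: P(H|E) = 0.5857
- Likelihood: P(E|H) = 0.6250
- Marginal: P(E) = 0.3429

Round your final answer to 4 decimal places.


From Bayes' theorem: P(H|E) = P(E|H) × P(H) / P(E)

Rearranging for P(H):
P(H) = P(H|E) × P(E) / P(E|H)
     = 0.5857 × 0.3429 / 0.6250
     = 0.20083653 / 0.6250
     = 0.3213


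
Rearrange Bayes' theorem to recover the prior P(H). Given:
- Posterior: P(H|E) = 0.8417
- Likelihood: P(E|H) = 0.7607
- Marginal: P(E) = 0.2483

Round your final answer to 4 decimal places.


From Bayes' theorem: P(H|E) = P(E|H) × P(H) / P(E)

Rearranging for P(H):
P(H) = P(H|E) × P(E) / P(E|H)
     = 0.8417 × 0.2483 / 0.7607
     = 0.20899411 / 0.7607
     = 0.2747


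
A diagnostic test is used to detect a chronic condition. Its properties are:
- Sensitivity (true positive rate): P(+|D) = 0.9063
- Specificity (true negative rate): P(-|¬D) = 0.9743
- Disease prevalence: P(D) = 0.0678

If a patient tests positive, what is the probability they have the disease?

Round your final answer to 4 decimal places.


Let D = has disease, + = positive test

Given:
- P(D) = 0.0678 (prevalence)
- P(+|D) = 0.9063 (sensitivity)
- P(-|¬D) = 0.9743 (specificity)
- P(+|¬D) = 0.0257 (false positive rate = 1 - specificity)

Step 1: Find P(+)
P(+) = P(+|D)P(D) + P(+|¬D)P(¬D)
     = 0.9063 × 0.0678 + 0.0257 × 0.9322
     = 0.06144714 + 0.02395754
     = 0.08540468

Step 2: Apply Bayes' theorem for P(D|+)
P(D|+) = P(+|D)P(D) / P(+)
       = 0.06144714 / 0.08540468
       = 0.7195


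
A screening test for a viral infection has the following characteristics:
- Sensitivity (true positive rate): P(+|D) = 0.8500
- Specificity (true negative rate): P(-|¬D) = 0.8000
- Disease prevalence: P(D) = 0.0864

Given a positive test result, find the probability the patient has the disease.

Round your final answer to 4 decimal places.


Let D = has disease, + = positive test

Given:
- P(D) = 0.0864 (prevalence)
- P(+|D) = 0.8500 (sensitivity)
- P(-|¬D) = 0.8000 (specificity)
- P(+|¬D) = 0.2000 (false positive rate = 1 - specificity)

Step 1: Find P(+)
P(+) = P(+|D)P(D) + P(+|¬D)P(¬D)
     = 0.8500 × 0.0864 + 0.2000 × 0.9136
     = 0.07344000 + 0.18272000
     = 0.25616000

Step 2: Apply Bayes' theorem for P(D|+)
P(D|+) = P(+|D)P(D) / P(+)
       = 0.07344000 / 0.25616000
       = 0.2867


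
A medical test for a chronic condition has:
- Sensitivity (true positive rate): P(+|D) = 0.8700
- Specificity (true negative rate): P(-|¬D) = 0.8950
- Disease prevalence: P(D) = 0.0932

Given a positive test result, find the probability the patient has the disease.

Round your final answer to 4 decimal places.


Let D = has disease, + = positive test

Given:
- P(D) = 0.0932 (prevalence)
- P(+|D) = 0.8700 (sensitivity)
- P(-|¬D) = 0.8950 (specificity)
- P(+|¬D) = 0.1050 (false positive rate = 1 - specificity)

Step 1: Find P(+)
P(+) = P(+|D)P(D) + P(+|¬D)P(¬D)
     = 0.8700 × 0.0932 + 0.1050 × 0.9068
     = 0.08108400 + 0.09521400
     = 0.17629800

Step 2: Apply Bayes' theorem for P(D|+)
P(D|+) = P(+|D)P(D) / P(+)
       = 0.08108400 / 0.17629800
       = 0.4599


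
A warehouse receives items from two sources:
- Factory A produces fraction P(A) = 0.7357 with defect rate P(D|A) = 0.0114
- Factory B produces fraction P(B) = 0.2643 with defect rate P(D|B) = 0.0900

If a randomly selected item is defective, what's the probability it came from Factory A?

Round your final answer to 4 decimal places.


Let A = from Factory A, D = defective

Given:
- P(A) = 0.7357, P(B) = 0.2643
- P(D|A) = 0.0114, P(D|B) = 0.0900

Step 1: Find P(D)
P(D) = P(D|A)P(A) + P(D|B)P(B)
     = 0.0114 × 0.7357 + 0.0900 × 0.2643
     = 0.00838698 + 0.02378700
     = 0.03217398

Step 2: Apply Bayes' theorem
P(A|D) = P(D|A)P(A) / P(D)
       = 0.00838698 / 0.03217398
       = 0.2607


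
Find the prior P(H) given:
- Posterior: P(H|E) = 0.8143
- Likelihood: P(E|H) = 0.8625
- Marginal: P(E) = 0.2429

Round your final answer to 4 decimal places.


From Bayes' theorem: P(H|E) = P(E|H) × P(H) / P(E)

Rearranging for P(H):
P(H) = P(H|E) × P(E) / P(E|H)
     = 0.8143 × 0.2429 / 0.8625
     = 0.19779347 / 0.8625
     = 0.2293


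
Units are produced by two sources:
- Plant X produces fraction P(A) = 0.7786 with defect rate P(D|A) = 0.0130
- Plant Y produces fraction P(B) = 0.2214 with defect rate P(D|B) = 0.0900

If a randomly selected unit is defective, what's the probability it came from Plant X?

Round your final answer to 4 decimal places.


Let A = from Plant X, D = defective

Given:
- P(A) = 0.7786, P(B) = 0.2214
- P(D|A) = 0.0130, P(D|B) = 0.0900

Step 1: Find P(D)
P(D) = P(D|A)P(A) + P(D|B)P(B)
     = 0.0130 × 0.7786 + 0.0900 × 0.2214
     = 0.01012180 + 0.01992600
     = 0.03004780

Step 2: Apply Bayes' theorem
P(A|D) = P(D|A)P(A) / P(D)
       = 0.01012180 / 0.03004780
       = 0.3369


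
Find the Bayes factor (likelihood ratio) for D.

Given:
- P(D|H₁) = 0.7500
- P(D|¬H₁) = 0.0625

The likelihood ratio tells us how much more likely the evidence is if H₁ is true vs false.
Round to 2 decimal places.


Likelihood Ratio (LR) = P(D|H₁) / P(D|¬H₁)

LR = 0.7500 / 0.0625
   = 12.00

The evidence is 12.00 times more likely if H₁ is true than if H₁ is false.
Since LR > 1, the evidence supports H₁ over ¬H₁.


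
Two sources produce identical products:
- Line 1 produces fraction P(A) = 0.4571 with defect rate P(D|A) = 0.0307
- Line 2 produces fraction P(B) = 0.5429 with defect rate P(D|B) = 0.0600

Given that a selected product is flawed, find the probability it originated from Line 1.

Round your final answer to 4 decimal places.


Let A = from Line 1, D = flawed

Given:
- P(A) = 0.4571, P(B) = 0.5429
- P(D|A) = 0.0307, P(D|B) = 0.0600

Step 1: Find P(D)
P(D) = P(D|A)P(A) + P(D|B)P(B)
     = 0.0307 × 0.4571 + 0.0600 × 0.5429
     = 0.01403297 + 0.03257400
     = 0.04660697

Step 2: Apply Bayes' theorem
P(A|D) = P(D|A)P(A) / P(D)
       = 0.01403297 / 0.04660697
       = 0.3011


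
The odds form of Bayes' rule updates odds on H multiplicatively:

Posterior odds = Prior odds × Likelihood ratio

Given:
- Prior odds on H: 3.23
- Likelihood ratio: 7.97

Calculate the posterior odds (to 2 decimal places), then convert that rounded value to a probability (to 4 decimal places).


Step 1: Calculate posterior odds
Posterior odds = Prior odds × LR
               = 3.23 × 7.97
               = 25.74

Step 2: Convert to probability
P(H|E) = Posterior odds / (1 + Posterior odds)
       = 25.74 / (1 + 25.74)
       = 25.74 / 26.74
       = 0.9626

The evidence increased P(H) from 0.7636 to 0.9626.


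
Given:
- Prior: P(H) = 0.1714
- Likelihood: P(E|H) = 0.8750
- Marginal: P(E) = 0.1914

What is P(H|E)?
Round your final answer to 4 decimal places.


Using Bayes' theorem:

P(H|E) = P(E|H) × P(H) / P(E)
       = 0.8750 × 0.1714 / 0.1914
       = 0.14997500 / 0.1914
       = 0.7836

The evidence strengthens our belief in H.
Prior: 0.1714 → Posterior: 0.7836


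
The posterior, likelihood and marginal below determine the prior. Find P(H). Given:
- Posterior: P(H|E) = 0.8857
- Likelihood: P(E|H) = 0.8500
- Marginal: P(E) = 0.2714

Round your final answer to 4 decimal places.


From Bayes' theorem: P(H|E) = P(E|H) × P(H) / P(E)

Rearranging for P(H):
P(H) = P(H|E) × P(E) / P(E|H)
     = 0.8857 × 0.2714 / 0.8500
     = 0.24037898 / 0.8500
     = 0.2828


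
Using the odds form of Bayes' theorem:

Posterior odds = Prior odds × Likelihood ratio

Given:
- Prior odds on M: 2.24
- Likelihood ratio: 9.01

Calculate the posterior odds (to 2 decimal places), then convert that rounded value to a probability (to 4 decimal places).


Step 1: Calculate posterior odds
Posterior odds = Prior odds × LR
               = 2.24 × 9.01
               = 20.18

Step 2: Convert to probability
P(M|E) = Posterior odds / (1 + Posterior odds)
       = 20.18 / (1 + 20.18)
       = 20.18 / 21.18
       = 0.9528

The evidence increased P(M) from 0.6914 to 0.9528.


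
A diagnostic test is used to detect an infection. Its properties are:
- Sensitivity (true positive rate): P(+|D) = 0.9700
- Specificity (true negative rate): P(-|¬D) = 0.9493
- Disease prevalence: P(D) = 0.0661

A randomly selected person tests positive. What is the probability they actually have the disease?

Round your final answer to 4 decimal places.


Let D = has disease, + = positive test

Given:
- P(D) = 0.0661 (prevalence)
- P(+|D) = 0.9700 (sensitivity)
- P(-|¬D) = 0.9493 (specificity)
- P(+|¬D) = 0.0507 (false positive rate = 1 - specificity)

Step 1: Find P(+)
P(+) = P(+|D)P(D) + P(+|¬D)P(¬D)
     = 0.9700 × 0.0661 + 0.0507 × 0.9339
     = 0.06411700 + 0.04734873
     = 0.11146573

Step 2: Apply Bayes' theorem for P(D|+)
P(D|+) = P(+|D)P(D) / P(+)
       = 0.06411700 / 0.11146573
       = 0.5752


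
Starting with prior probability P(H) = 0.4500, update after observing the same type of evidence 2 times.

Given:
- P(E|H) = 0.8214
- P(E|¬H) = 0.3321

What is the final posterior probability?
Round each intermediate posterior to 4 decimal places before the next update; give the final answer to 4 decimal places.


Sequential Bayesian updating:

Initial prior: P(H) = 0.4500

Update 1:
  P(E) = 0.8214 × 0.4500 + 0.3321 × 0.5500 = 0.36963000 + 0.18265500 = 0.55228500
  P(H|E) = 0.36963000 / 0.55228500 = 0.6693

Update 2:
  P(E) = 0.8214 × 0.6693 + 0.3321 × 0.3307 = 0.54976302 + 0.10982547 = 0.65958849
  P(H|E) = 0.54976302 / 0.65958849 = 0.8335

Final posterior: 0.8335


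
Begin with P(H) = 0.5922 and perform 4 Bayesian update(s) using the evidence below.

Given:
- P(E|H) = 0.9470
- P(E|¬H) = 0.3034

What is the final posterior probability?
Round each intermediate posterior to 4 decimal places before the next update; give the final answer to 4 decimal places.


Sequential Bayesian updating:

Initial prior: P(H) = 0.5922

Update 1:
  P(E) = 0.9470 × 0.5922 + 0.3034 × 0.4078 = 0.56081340 + 0.12372652 = 0.68453992
  P(H|E) = 0.56081340 / 0.68453992 = 0.8193

Update 2:
  P(E) = 0.9470 × 0.8193 + 0.3034 × 0.1807 = 0.77587710 + 0.05482438 = 0.83070148
  P(H|E) = 0.77587710 / 0.83070148 = 0.9340

Update 3:
  P(E) = 0.9470 × 0.9340 + 0.3034 × 0.0660 = 0.88449800 + 0.02002440 = 0.90452240
  P(H|E) = 0.88449800 / 0.90452240 = 0.9779

Update 4:
  P(E) = 0.9470 × 0.9779 + 0.3034 × 0.0221 = 0.92607130 + 0.00670514 = 0.93277644
  P(H|E) = 0.92607130 / 0.93277644 = 0.9928

Final posterior: 0.9928


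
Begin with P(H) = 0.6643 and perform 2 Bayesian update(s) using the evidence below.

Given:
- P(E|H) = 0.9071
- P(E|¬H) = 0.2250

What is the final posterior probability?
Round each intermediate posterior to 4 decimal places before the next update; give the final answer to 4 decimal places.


Sequential Bayesian updating:

Initial prior: P(H) = 0.6643

Update 1:
  P(E) = 0.9071 × 0.6643 + 0.2250 × 0.3357 = 0.60258653 + 0.07553250 = 0.67811903
  P(H|E) = 0.60258653 / 0.67811903 = 0.8886

Update 2:
  P(E) = 0.9071 × 0.8886 + 0.2250 × 0.1114 = 0.80604906 + 0.02506500 = 0.83111406
  P(H|E) = 0.80604906 / 0.83111406 = 0.9698

Final posterior: 0.9698


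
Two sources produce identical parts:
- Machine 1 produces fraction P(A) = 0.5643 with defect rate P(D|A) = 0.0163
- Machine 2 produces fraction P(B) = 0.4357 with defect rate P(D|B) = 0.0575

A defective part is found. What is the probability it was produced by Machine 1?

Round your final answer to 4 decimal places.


Let A = from Machine 1, D = defective

Given:
- P(A) = 0.5643, P(B) = 0.4357
- P(D|A) = 0.0163, P(D|B) = 0.0575

Step 1: Find P(D)
P(D) = P(D|A)P(A) + P(D|B)P(B)
     = 0.0163 × 0.5643 + 0.0575 × 0.4357
     = 0.00919809 + 0.02505275
     = 0.03425084

Step 2: Apply Bayes' theorem
P(A|D) = P(D|A)P(A) / P(D)
       = 0.00919809 / 0.03425084
       = 0.2686


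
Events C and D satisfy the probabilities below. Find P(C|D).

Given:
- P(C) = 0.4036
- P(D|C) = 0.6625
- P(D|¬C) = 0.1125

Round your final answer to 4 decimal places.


Bayes' theorem: P(C|D) = P(D|C) × P(C) / P(D)

Step 1: Calculate P(D) using law of total probability
P(D) = P(D|C)P(C) + P(D|¬C)P(¬C)
     = 0.6625 × 0.4036 + 0.1125 × 0.5964
     = 0.26738500 + 0.06709500
     = 0.33448000

Step 2: Apply Bayes' theorem
P(C|D) = P(D|C) × P(C) / P(D)
       = 0.26738500 / 0.33448000
       = 0.7994


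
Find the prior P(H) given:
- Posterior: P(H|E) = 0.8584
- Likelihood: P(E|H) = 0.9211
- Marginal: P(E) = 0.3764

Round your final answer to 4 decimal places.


From Bayes' theorem: P(H|E) = P(E|H) × P(H) / P(E)

Rearranging for P(H):
P(H) = P(H|E) × P(E) / P(E|H)
     = 0.8584 × 0.3764 / 0.9211
     = 0.32310176 / 0.9211
     = 0.3508


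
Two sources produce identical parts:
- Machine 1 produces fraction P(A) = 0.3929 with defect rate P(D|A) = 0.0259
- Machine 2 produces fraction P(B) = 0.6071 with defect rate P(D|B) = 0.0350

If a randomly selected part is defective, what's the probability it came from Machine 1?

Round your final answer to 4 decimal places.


Let A = from Machine 1, D = defective

Given:
- P(A) = 0.3929, P(B) = 0.6071
- P(D|A) = 0.0259, P(D|B) = 0.0350

Step 1: Find P(D)
P(D) = P(D|A)P(A) + P(D|B)P(B)
     = 0.0259 × 0.3929 + 0.0350 × 0.6071
     = 0.01017611 + 0.02124850
     = 0.03142461

Step 2: Apply Bayes' theorem
P(A|D) = P(D|A)P(A) / P(D)
       = 0.01017611 / 0.03142461
       = 0.3238


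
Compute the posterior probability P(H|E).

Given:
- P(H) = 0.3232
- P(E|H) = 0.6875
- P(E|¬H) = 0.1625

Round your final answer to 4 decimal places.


Bayes' theorem: P(H|E) = P(E|H) × P(H) / P(E)

Step 1: Calculate P(E) using law of total probability
P(E) = P(E|H)P(H) + P(E|¬H)P(¬H)
     = 0.6875 × 0.3232 + 0.1625 × 0.6768
     = 0.22220000 + 0.10998000
     = 0.33218000

Step 2: Apply Bayes' theorem
P(H|E) = P(E|H) × P(H) / P(E)
       = 0.22220000 / 0.33218000
       = 0.6689


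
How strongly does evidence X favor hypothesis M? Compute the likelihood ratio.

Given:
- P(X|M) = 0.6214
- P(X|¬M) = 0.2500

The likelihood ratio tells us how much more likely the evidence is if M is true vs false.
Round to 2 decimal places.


Likelihood Ratio (LR) = P(X|M) / P(X|¬M)

LR = 0.6214 / 0.2500
   = 2.49

The evidence is 2.49 times more likely if M is true than if M is false.
Because LR exceeds 1, X is evidence for M.


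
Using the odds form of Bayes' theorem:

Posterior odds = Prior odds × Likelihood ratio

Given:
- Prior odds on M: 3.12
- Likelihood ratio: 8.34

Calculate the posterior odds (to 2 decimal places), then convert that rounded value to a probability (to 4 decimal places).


Step 1: Calculate posterior odds
Posterior odds = Prior odds × LR
               = 3.12 × 8.34
               = 26.02

Step 2: Convert to probability
P(M|E) = Posterior odds / (1 + Posterior odds)
       = 26.02 / (1 + 26.02)
       = 26.02 / 27.02
       = 0.9630

The evidence increased P(M) from 0.7573 to 0.9630.


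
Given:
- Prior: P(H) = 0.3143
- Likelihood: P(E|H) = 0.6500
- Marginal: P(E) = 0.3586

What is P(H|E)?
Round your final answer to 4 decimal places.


Using Bayes' theorem:

P(H|E) = P(E|H) × P(H) / P(E)
       = 0.6500 × 0.3143 / 0.3586
       = 0.20429500 / 0.3586
       = 0.5697

The evidence strengthens our belief in H.
Prior: 0.3143 → Posterior: 0.5697


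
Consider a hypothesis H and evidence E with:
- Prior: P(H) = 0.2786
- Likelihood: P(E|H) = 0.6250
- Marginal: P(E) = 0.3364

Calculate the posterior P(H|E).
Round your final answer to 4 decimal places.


Using Bayes' theorem:

P(H|E) = P(E|H) × P(H) / P(E)
       = 0.6250 × 0.2786 / 0.3364
       = 0.17412500 / 0.3364
       = 0.5176

The evidence strengthens our belief in H.
Prior: 0.2786 → Posterior: 0.5176


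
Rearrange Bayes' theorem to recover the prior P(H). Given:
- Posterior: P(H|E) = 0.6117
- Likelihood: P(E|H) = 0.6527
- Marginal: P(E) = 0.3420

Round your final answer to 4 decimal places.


From Bayes' theorem: P(H|E) = P(E|H) × P(H) / P(E)

Rearranging for P(H):
P(H) = P(H|E) × P(E) / P(E|H)
     = 0.6117 × 0.3420 / 0.6527
     = 0.20920140 / 0.6527
     = 0.3205


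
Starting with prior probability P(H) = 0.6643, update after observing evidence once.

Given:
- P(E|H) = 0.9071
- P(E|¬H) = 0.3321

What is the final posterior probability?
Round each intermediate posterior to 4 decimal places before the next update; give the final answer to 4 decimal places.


Sequential Bayesian updating:

Initial prior: P(H) = 0.6643

Update 1:
  P(E) = 0.9071 × 0.6643 + 0.3321 × 0.3357 = 0.60258653 + 0.11148597 = 0.71407250
  P(H|E) = 0.60258653 / 0.71407250 = 0.8439

Final posterior: 0.8439


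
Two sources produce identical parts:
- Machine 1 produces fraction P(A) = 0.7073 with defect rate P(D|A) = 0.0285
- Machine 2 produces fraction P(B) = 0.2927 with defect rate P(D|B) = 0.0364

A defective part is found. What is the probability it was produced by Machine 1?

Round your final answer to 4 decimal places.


Let A = from Machine 1, D = defective

Given:
- P(A) = 0.7073, P(B) = 0.2927
- P(D|A) = 0.0285, P(D|B) = 0.0364

Step 1: Find P(D)
P(D) = P(D|A)P(A) + P(D|B)P(B)
     = 0.0285 × 0.7073 + 0.0364 × 0.2927
     = 0.02015805 + 0.01065428
     = 0.03081233

Step 2: Apply Bayes' theorem
P(A|D) = P(D|A)P(A) / P(D)
       = 0.02015805 / 0.03081233
       = 0.6542


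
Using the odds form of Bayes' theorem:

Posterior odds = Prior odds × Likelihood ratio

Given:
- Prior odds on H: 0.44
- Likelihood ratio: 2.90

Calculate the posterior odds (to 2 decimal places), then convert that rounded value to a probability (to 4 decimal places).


Step 1: Calculate posterior odds
Posterior odds = Prior odds × LR
               = 0.44 × 2.90
               = 1.28

Step 2: Convert to probability
P(H|E) = Posterior odds / (1 + Posterior odds)
       = 1.28 / (1 + 1.28)
       = 1.28 / 2.28
       = 0.5614

The evidence increased P(H) from 0.3056 to 0.5614.


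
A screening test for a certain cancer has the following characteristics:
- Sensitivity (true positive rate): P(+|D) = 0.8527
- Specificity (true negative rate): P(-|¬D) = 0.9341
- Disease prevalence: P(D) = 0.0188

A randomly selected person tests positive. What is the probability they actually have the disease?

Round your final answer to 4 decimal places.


Let D = has disease, + = positive test

Given:
- P(D) = 0.0188 (prevalence)
- P(+|D) = 0.8527 (sensitivity)
- P(-|¬D) = 0.9341 (specificity)
- P(+|¬D) = 0.0659 (false positive rate = 1 - specificity)

Step 1: Find P(+)
P(+) = P(+|D)P(D) + P(+|¬D)P(¬D)
     = 0.8527 × 0.0188 + 0.0659 × 0.9812
     = 0.01603076 + 0.06466108
     = 0.08069184

Step 2: Apply Bayes' theorem for P(D|+)
P(D|+) = P(+|D)P(D) / P(+)
       = 0.01603076 / 0.08069184
       = 0.1987


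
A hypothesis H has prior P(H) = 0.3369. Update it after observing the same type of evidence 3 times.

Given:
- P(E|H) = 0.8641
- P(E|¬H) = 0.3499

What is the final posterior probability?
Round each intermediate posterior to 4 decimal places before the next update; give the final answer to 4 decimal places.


Sequential Bayesian updating:

Initial prior: P(H) = 0.3369

Update 1:
  P(E) = 0.8641 × 0.3369 + 0.3499 × 0.6631 = 0.29111529 + 0.23201869 = 0.52313398
  P(H|E) = 0.29111529 / 0.52313398 = 0.5565

Update 2:
  P(E) = 0.8641 × 0.5565 + 0.3499 × 0.4435 = 0.48087165 + 0.15518065 = 0.63605230
  P(H|E) = 0.48087165 / 0.63605230 = 0.7560

Update 3:
  P(E) = 0.8641 × 0.7560 + 0.3499 × 0.2440 = 0.65325960 + 0.08537560 = 0.73863520
  P(H|E) = 0.65325960 / 0.73863520 = 0.8844

Final posterior: 0.8844


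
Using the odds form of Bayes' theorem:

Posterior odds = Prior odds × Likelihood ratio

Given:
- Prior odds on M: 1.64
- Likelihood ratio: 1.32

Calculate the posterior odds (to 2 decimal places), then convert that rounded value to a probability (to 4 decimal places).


Step 1: Calculate posterior odds
Posterior odds = Prior odds × LR
               = 1.64 × 1.32
               = 2.16

Step 2: Convert to probability
P(M|E) = Posterior odds / (1 + Posterior odds)
       = 2.16 / (1 + 2.16)
       = 2.16 / 3.16
       = 0.6835

The evidence increased P(M) from 0.6212 to 0.6835.


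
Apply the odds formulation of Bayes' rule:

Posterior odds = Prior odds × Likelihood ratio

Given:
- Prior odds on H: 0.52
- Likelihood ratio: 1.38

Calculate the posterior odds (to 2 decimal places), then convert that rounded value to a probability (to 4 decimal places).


Step 1: Calculate posterior odds
Posterior odds = Prior odds × LR
               = 0.52 × 1.38
               = 0.72

Step 2: Convert to probability
P(H|E) = Posterior odds / (1 + Posterior odds)
       = 0.72 / (1 + 0.72)
       = 0.72 / 1.72
       = 0.4186

The evidence increased P(H) from 0.3421 to 0.4186.


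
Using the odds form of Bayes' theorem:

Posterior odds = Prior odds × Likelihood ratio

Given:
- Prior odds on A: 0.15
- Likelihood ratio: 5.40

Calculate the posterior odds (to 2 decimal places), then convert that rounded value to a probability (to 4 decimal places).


Step 1: Calculate posterior odds
Posterior odds = Prior odds × LR
               = 0.15 × 5.40
               = 0.81

Step 2: Convert to probability
P(A|E) = Posterior odds / (1 + Posterior odds)
       = 0.81 / (1 + 0.81)
       = 0.81 / 1.81
       = 0.4475

The evidence increased P(A) from 0.1304 to 0.4475.


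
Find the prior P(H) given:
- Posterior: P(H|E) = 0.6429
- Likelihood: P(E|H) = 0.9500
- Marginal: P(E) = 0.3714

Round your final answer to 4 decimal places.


From Bayes' theorem: P(H|E) = P(E|H) × P(H) / P(E)

Rearranging for P(H):
P(H) = P(H|E) × P(E) / P(E|H)
     = 0.6429 × 0.3714 / 0.9500
     = 0.23877306 / 0.9500
     = 0.2513


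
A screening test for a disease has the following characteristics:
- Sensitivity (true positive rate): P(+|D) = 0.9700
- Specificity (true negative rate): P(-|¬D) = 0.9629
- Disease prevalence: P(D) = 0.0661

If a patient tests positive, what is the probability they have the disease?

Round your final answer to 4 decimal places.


Let D = has disease, + = positive test

Given:
- P(D) = 0.0661 (prevalence)
- P(+|D) = 0.9700 (sensitivity)
- P(-|¬D) = 0.9629 (specificity)
- P(+|¬D) = 0.0371 (false positive rate = 1 - specificity)

Step 1: Find P(+)
P(+) = P(+|D)P(D) + P(+|¬D)P(¬D)
     = 0.9700 × 0.0661 + 0.0371 × 0.9339
     = 0.06411700 + 0.03464769
     = 0.09876469

Step 2: Apply Bayes' theorem for P(D|+)
P(D|+) = P(+|D)P(D) / P(+)
       = 0.06411700 / 0.09876469
       = 0.6492


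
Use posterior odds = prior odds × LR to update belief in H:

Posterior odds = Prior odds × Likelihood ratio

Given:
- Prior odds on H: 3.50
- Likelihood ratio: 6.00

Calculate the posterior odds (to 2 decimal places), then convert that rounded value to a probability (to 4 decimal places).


Step 1: Calculate posterior odds
Posterior odds = Prior odds × LR
               = 3.50 × 6.00
               = 21.00

Step 2: Convert to probability
P(H|E) = Posterior odds / (1 + Posterior odds)
       = 21.00 / (1 + 21.00)
       = 21.00 / 22.00
       = 0.9545

The evidence increased P(H) from 0.7778 to 0.9545.


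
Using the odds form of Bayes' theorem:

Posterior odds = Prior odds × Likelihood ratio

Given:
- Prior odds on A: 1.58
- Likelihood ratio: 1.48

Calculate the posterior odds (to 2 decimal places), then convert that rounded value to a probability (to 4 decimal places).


Step 1: Calculate posterior odds
Posterior odds = Prior odds × LR
               = 1.58 × 1.48
               = 2.34

Step 2: Convert to probability
P(A|E) = Posterior odds / (1 + Posterior odds)
       = 2.34 / (1 + 2.34)
       = 2.34 / 3.34
       = 0.7006

The evidence increased P(A) from 0.6124 to 0.7006.


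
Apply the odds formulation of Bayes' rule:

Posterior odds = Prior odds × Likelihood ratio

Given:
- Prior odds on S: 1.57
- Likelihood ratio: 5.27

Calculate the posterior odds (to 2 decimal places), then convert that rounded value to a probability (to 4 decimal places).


Step 1: Calculate posterior odds
Posterior odds = Prior odds × LR
               = 1.57 × 5.27
               = 8.27

Step 2: Convert to probability
P(S|E) = Posterior odds / (1 + Posterior odds)
       = 8.27 / (1 + 8.27)
       = 8.27 / 9.27
       = 0.8921

The evidence increased P(S) from 0.6109 to 0.8921.


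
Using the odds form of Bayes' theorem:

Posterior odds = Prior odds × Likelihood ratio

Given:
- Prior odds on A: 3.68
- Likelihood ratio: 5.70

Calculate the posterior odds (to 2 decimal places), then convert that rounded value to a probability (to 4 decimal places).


Step 1: Calculate posterior odds
Posterior odds = Prior odds × LR
               = 3.68 × 5.70
               = 20.98

Step 2: Convert to probability
P(A|E) = Posterior odds / (1 + Posterior odds)
       = 20.98 / (1 + 20.98)
       = 20.98 / 21.98
       = 0.9545

The evidence increased P(A) from 0.7863 to 0.9545.


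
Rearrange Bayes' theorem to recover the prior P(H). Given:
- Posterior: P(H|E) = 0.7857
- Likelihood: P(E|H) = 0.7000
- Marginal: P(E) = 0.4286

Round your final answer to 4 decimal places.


From Bayes' theorem: P(H|E) = P(E|H) × P(H) / P(E)

Rearranging for P(H):
P(H) = P(H|E) × P(E) / P(E|H)
     = 0.7857 × 0.4286 / 0.7000
     = 0.33675102 / 0.7000
     = 0.4811


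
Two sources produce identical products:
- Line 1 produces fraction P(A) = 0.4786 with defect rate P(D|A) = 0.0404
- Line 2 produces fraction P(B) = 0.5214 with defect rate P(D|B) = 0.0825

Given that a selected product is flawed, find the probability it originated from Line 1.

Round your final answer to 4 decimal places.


Let A = from Line 1, D = flawed

Given:
- P(A) = 0.4786, P(B) = 0.5214
- P(D|A) = 0.0404, P(D|B) = 0.0825

Step 1: Find P(D)
P(D) = P(D|A)P(A) + P(D|B)P(B)
     = 0.0404 × 0.4786 + 0.0825 × 0.5214
     = 0.01933544 + 0.04301550
     = 0.06235094

Step 2: Apply Bayes' theorem
P(A|D) = P(D|A)P(A) / P(D)
       = 0.01933544 / 0.06235094
       = 0.3101


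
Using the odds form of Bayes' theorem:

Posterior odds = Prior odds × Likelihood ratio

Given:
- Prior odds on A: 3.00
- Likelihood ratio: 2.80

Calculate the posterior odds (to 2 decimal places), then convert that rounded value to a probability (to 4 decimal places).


Step 1: Calculate posterior odds
Posterior odds = Prior odds × LR
               = 3.00 × 2.80
               = 8.40

Step 2: Convert to probability
P(A|E) = Posterior odds / (1 + Posterior odds)
       = 8.40 / (1 + 8.40)
       = 8.40 / 9.40
       = 0.8936

The evidence increased P(A) from 0.7500 to 0.8936.


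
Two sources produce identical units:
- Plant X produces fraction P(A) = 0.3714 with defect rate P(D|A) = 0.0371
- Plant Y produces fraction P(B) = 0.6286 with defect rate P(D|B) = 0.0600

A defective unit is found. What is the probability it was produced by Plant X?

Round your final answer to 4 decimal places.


Let A = from Plant X, D = defective

Given:
- P(A) = 0.3714, P(B) = 0.6286
- P(D|A) = 0.0371, P(D|B) = 0.0600

Step 1: Find P(D)
P(D) = P(D|A)P(A) + P(D|B)P(B)
     = 0.0371 × 0.3714 + 0.0600 × 0.6286
     = 0.01377894 + 0.03771600
     = 0.05149494

Step 2: Apply Bayes' theorem
P(A|D) = P(D|A)P(A) / P(D)
       = 0.01377894 / 0.05149494
       = 0.2676


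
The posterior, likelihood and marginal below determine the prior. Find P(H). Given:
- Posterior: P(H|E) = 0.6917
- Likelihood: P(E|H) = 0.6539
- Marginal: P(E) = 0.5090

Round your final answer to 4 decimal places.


From Bayes' theorem: P(H|E) = P(E|H) × P(H) / P(E)

Rearranging for P(H):
P(H) = P(H|E) × P(E) / P(E|H)
     = 0.6917 × 0.5090 / 0.6539
     = 0.35207530 / 0.6539
     = 0.5384


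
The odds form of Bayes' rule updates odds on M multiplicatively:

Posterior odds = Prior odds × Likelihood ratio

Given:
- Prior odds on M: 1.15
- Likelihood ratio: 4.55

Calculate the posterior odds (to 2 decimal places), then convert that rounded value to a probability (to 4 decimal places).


Step 1: Calculate posterior odds
Posterior odds = Prior odds × LR
               = 1.15 × 4.55
               = 5.23

Step 2: Convert to probability
P(M|E) = Posterior odds / (1 + Posterior odds)
       = 5.23 / (1 + 5.23)
       = 5.23 / 6.23
       = 0.8395

The evidence increased P(M) from 0.5349 to 0.8395.


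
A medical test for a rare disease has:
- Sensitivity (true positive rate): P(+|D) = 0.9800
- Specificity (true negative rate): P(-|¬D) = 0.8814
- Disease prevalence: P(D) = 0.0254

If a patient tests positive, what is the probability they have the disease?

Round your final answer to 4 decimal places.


Let D = has disease, + = positive test

Given:
- P(D) = 0.0254 (prevalence)
- P(+|D) = 0.9800 (sensitivity)
- P(-|¬D) = 0.8814 (specificity)
- P(+|¬D) = 0.1186 (false positive rate = 1 - specificity)

Step 1: Find P(+)
P(+) = P(+|D)P(D) + P(+|¬D)P(¬D)
     = 0.9800 × 0.0254 + 0.1186 × 0.9746
     = 0.02489200 + 0.11558756
     = 0.14047956

Step 2: Apply Bayes' theorem for P(D|+)
P(D|+) = P(+|D)P(D) / P(+)
       = 0.02489200 / 0.14047956
       = 0.1772


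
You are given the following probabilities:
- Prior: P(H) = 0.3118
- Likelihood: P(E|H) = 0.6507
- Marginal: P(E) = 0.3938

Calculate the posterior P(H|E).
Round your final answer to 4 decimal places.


Using Bayes' theorem:

P(H|E) = P(E|H) × P(H) / P(E)
       = 0.6507 × 0.3118 / 0.3938
       = 0.20288826 / 0.3938
       = 0.5152

The evidence strengthens our belief in H.
Prior: 0.3118 → Posterior: 0.5152


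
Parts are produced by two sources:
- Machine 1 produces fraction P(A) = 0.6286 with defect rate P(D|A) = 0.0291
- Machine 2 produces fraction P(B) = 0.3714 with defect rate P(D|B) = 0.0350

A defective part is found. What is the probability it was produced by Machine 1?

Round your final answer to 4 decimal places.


Let A = from Machine 1, D = defective

Given:
- P(A) = 0.6286, P(B) = 0.3714
- P(D|A) = 0.0291, P(D|B) = 0.0350

Step 1: Find P(D)
P(D) = P(D|A)P(A) + P(D|B)P(B)
     = 0.0291 × 0.6286 + 0.0350 × 0.3714
     = 0.01829226 + 0.01299900
     = 0.03129126

Step 2: Apply Bayes' theorem
P(A|D) = P(D|A)P(A) / P(D)
       = 0.01829226 / 0.03129126
       = 0.5846


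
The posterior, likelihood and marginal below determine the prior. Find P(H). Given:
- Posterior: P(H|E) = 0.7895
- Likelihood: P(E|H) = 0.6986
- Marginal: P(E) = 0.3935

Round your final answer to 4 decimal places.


From Bayes' theorem: P(H|E) = P(E|H) × P(H) / P(E)

Rearranging for P(H):
P(H) = P(H|E) × P(E) / P(E|H)
     = 0.7895 × 0.3935 / 0.6986
     = 0.31066825 / 0.6986
     = 0.4447


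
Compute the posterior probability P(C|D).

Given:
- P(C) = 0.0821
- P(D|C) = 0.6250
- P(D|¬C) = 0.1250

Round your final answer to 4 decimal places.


Bayes' theorem: P(C|D) = P(D|C) × P(C) / P(D)

Step 1: Calculate P(D) using law of total probability
P(D) = P(D|C)P(C) + P(D|¬C)P(¬C)
     = 0.6250 × 0.0821 + 0.1250 × 0.9179
     = 0.05131250 + 0.11473750
     = 0.16605000

Step 2: Apply Bayes' theorem
P(C|D) = P(D|C) × P(C) / P(D)
       = 0.05131250 / 0.16605000
       = 0.3090


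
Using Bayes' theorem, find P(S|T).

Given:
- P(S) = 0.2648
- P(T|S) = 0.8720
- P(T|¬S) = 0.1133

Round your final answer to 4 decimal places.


Bayes' theorem: P(S|T) = P(T|S) × P(S) / P(T)

Step 1: Calculate P(T) using law of total probability
P(T) = P(T|S)P(S) + P(T|¬S)P(¬S)
     = 0.8720 × 0.2648 + 0.1133 × 0.7352
     = 0.23090560 + 0.08329816
     = 0.31420376

Step 2: Apply Bayes' theorem
P(S|T) = P(T|S) × P(S) / P(T)
       = 0.23090560 / 0.31420376
       = 0.7349


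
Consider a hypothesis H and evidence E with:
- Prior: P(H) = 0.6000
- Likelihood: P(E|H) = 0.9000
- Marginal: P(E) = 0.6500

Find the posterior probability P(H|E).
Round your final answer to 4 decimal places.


Using Bayes' theorem:

P(H|E) = P(E|H) × P(H) / P(E)
       = 0.9000 × 0.6000 / 0.6500
       = 0.54000000 / 0.6500
       = 0.8308

The evidence strengthens our belief in H.
Prior: 0.6000 → Posterior: 0.8308


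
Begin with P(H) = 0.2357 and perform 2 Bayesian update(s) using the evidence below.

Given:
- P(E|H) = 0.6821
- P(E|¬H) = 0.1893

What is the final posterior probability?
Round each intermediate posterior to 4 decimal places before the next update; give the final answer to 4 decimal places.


Sequential Bayesian updating:

Initial prior: P(H) = 0.2357

Update 1:
  P(E) = 0.6821 × 0.2357 + 0.1893 × 0.7643 = 0.16077097 + 0.14468199 = 0.30545296
  P(H|E) = 0.16077097 / 0.30545296 = 0.5263

Update 2:
  P(E) = 0.6821 × 0.5263 + 0.1893 × 0.4737 = 0.35898923 + 0.08967141 = 0.44866064
  P(H|E) = 0.35898923 / 0.44866064 = 0.8001

Final posterior: 0.8001


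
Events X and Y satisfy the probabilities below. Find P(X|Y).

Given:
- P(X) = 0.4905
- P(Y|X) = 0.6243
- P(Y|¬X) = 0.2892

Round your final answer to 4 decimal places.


Bayes' theorem: P(X|Y) = P(Y|X) × P(X) / P(Y)

Step 1: Calculate P(Y) using law of total probability
P(Y) = P(Y|X)P(X) + P(Y|¬X)P(¬X)
     = 0.6243 × 0.4905 + 0.2892 × 0.5095
     = 0.30621915 + 0.14734740
     = 0.45356655

Step 2: Apply Bayes' theorem
P(X|Y) = P(Y|X) × P(X) / P(Y)
       = 0.30621915 / 0.45356655
       = 0.6751


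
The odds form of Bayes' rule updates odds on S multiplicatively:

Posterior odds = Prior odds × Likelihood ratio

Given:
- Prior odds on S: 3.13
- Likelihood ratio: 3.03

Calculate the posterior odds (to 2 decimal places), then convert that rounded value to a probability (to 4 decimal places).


Step 1: Calculate posterior odds
Posterior odds = Prior odds × LR
               = 3.13 × 3.03
               = 9.48

Step 2: Convert to probability
P(S|E) = Posterior odds / (1 + Posterior odds)
       = 9.48 / (1 + 9.48)
       = 9.48 / 10.48
       = 0.9046

The evidence increased P(S) from 0.7579 to 0.9046.


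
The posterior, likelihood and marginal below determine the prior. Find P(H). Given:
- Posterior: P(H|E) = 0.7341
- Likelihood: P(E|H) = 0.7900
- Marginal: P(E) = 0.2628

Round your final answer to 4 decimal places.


From Bayes' theorem: P(H|E) = P(E|H) × P(H) / P(E)

Rearranging for P(H):
P(H) = P(H|E) × P(E) / P(E|H)
     = 0.7341 × 0.2628 / 0.7900
     = 0.19292148 / 0.7900
     = 0.2442


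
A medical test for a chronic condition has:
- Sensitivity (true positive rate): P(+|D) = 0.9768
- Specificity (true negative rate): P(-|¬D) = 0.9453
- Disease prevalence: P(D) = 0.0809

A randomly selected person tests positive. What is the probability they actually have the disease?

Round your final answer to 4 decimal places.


Let D = has disease, + = positive test

Given:
- P(D) = 0.0809 (prevalence)
- P(+|D) = 0.9768 (sensitivity)
- P(-|¬D) = 0.9453 (specificity)
- P(+|¬D) = 0.0547 (false positive rate = 1 - specificity)

Step 1: Find P(+)
P(+) = P(+|D)P(D) + P(+|¬D)P(¬D)
     = 0.9768 × 0.0809 + 0.0547 × 0.9191
     = 0.07902312 + 0.05027477
     = 0.12929789

Step 2: Apply Bayes' theorem for P(D|+)
P(D|+) = P(+|D)P(D) / P(+)
       = 0.07902312 / 0.12929789
       = 0.6112


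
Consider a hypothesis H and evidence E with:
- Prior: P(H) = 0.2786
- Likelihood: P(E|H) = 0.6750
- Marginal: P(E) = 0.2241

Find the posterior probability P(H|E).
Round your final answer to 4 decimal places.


Using Bayes' theorem:

P(H|E) = P(E|H) × P(H) / P(E)
       = 0.6750 × 0.2786 / 0.2241
       = 0.18805500 / 0.2241
       = 0.8392

The evidence strengthens our belief in H.
Prior: 0.2786 → Posterior: 0.8392


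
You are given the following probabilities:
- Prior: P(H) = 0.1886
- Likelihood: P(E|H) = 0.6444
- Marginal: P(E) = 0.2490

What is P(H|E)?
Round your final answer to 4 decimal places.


Using Bayes' theorem:

P(H|E) = P(E|H) × P(H) / P(E)
       = 0.6444 × 0.1886 / 0.2490
       = 0.12153384 / 0.2490
       = 0.4881

The evidence strengthens our belief in H.
Prior: 0.1886 → Posterior: 0.4881


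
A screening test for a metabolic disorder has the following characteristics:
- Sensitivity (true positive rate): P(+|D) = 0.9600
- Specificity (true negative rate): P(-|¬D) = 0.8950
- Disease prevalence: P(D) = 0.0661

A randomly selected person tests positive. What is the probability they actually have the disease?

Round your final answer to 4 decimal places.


Let D = has disease, + = positive test

Given:
- P(D) = 0.0661 (prevalence)
- P(+|D) = 0.9600 (sensitivity)
- P(-|¬D) = 0.8950 (specificity)
- P(+|¬D) = 0.1050 (false positive rate = 1 - specificity)

Step 1: Find P(+)
P(+) = P(+|D)P(D) + P(+|¬D)P(¬D)
     = 0.9600 × 0.0661 + 0.1050 × 0.9339
     = 0.06345600 + 0.09805950
     = 0.16151550

Step 2: Apply Bayes' theorem for P(D|+)
P(D|+) = P(+|D)P(D) / P(+)
       = 0.06345600 / 0.16151550
       = 0.3929
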